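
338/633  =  338/633 = 0.53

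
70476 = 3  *23492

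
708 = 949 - 241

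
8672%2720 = 512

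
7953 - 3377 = 4576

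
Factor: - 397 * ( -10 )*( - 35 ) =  - 138950 = -2^1*5^2*7^1*397^1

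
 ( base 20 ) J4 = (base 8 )600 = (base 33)BL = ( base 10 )384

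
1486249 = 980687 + 505562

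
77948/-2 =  - 38974+0/1 = - 38974.00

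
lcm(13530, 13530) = 13530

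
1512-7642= -6130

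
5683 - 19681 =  - 13998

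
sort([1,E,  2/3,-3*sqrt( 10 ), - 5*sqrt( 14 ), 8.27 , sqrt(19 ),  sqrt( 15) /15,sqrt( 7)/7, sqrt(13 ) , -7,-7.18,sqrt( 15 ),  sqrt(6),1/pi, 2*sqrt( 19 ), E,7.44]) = [ - 5*sqrt( 14), - 3*sqrt( 10), - 7.18, - 7 , sqrt( 15)/15,1/pi,sqrt (7) /7,2/3, 1,  sqrt( 6) , E , E, sqrt(13),  sqrt( 15 ), sqrt( 19), 7.44,8.27, 2*sqrt( 19 )]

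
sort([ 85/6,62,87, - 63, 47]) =[-63,85/6, 47 , 62, 87]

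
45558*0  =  0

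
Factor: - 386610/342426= - 5^1*7^1 * 31^( -1) = - 35/31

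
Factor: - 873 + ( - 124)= - 997 = - 997^1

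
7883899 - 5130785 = 2753114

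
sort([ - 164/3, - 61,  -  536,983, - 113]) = [ - 536, - 113, - 61, - 164/3,983]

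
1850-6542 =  - 4692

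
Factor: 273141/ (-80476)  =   - 801/236 = - 2^ ( - 2 )*3^2 *59^( - 1)*89^1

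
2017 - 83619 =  - 81602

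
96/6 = 16 = 16.00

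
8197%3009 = 2179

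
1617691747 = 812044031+805647716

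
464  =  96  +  368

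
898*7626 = 6848148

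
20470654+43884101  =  64354755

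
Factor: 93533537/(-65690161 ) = -47^(- 1)*53^(-1 )*26371^(  -  1)*93533537^1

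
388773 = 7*55539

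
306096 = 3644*84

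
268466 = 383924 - 115458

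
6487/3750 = 6487/3750 = 1.73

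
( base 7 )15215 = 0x1082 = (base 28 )5AQ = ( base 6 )31322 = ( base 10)4226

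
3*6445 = 19335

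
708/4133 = 708/4133 = 0.17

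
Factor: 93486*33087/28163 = 2^1*3^2*41^1*269^1*  15581^1 *28163^ ( - 1) = 3093171282/28163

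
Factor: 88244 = 2^2 * 13^1 * 1697^1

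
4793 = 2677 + 2116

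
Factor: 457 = 457^1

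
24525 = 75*327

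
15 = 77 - 62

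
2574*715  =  1840410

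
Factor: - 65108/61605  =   - 2^2*3^(  -  2)*5^( - 1) *37^( - 2)*41^1*397^1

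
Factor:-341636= - 2^2*223^1*383^1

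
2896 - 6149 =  - 3253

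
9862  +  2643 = 12505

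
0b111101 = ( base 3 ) 2021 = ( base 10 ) 61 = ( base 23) 2f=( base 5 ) 221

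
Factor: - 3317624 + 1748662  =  -2^1*784481^1  =  - 1568962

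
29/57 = 29/57  =  0.51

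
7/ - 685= - 7/685= - 0.01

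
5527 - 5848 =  - 321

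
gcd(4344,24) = 24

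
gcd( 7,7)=7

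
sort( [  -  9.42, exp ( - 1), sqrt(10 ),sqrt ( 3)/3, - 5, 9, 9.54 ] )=[-9.42, - 5 , exp(-1),sqrt( 3 ) /3,  sqrt( 10 ),9, 9.54] 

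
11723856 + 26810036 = 38533892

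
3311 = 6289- 2978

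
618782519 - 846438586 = -227656067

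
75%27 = 21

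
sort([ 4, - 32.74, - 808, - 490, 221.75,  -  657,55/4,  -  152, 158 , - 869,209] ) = [ - 869, - 808, - 657, - 490, - 152,-32.74, 4,55/4, 158,209, 221.75]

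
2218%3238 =2218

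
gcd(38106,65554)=146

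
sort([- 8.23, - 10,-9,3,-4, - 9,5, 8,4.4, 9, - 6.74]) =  [- 10,- 9, -9,-8.23, -6.74, - 4,3, 4.4 , 5,8,9]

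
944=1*944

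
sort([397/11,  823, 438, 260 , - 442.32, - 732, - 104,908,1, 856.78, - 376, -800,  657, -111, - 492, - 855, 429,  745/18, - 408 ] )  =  [-855,-800, - 732, - 492,-442.32, - 408,  -  376 , - 111, - 104, 1,  397/11 , 745/18,260,429,438,657,823, 856.78,908 ] 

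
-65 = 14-79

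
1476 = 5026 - 3550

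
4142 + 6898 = 11040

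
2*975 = 1950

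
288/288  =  1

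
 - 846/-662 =423/331 = 1.28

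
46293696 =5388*8592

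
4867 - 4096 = 771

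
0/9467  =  0 = 0.00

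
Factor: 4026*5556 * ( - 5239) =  -117188340984 = - 2^3 * 3^2*11^1*13^2*31^1*61^1*463^1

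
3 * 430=1290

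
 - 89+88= -1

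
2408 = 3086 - 678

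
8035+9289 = 17324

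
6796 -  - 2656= 9452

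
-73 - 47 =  - 120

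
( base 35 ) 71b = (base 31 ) 8U3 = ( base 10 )8621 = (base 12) 4BA5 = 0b10000110101101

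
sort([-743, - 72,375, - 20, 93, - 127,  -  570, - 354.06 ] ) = [ - 743, - 570, - 354.06, - 127, - 72, - 20, 93, 375 ] 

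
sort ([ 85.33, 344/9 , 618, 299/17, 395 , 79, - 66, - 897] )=[ - 897, - 66,  299/17,344/9,79, 85.33, 395, 618]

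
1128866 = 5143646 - 4014780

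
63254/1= 63254 = 63254.00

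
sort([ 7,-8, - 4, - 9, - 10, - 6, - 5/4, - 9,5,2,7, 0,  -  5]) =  [ - 10 ,-9, - 9, - 8,-6, - 5 ,- 4, - 5/4,0,2, 5,7,  7]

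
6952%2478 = 1996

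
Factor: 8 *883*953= 2^3*  883^1*953^1 = 6731992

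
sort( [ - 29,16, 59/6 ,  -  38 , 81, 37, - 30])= [ - 38,- 30, - 29, 59/6 , 16, 37, 81]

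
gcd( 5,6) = 1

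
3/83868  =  1/27956 =0.00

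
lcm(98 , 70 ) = 490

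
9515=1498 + 8017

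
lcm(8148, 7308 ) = 708876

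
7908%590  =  238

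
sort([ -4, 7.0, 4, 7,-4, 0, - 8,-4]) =[ - 8,-4, - 4 ,  -  4, 0,4,7.0, 7 ] 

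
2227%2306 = 2227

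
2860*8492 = 24287120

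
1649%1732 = 1649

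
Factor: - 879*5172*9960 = -45280032480 = - 2^5*3^3*5^1  *  83^1*293^1*431^1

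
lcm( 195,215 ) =8385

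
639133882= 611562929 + 27570953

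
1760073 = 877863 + 882210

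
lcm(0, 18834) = 0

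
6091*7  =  42637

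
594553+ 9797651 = 10392204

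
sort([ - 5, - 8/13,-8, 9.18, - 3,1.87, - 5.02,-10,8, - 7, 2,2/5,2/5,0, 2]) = [-10,  -  8, - 7, - 5.02,-5,-3, - 8/13 , 0,2/5, 2/5, 1.87,2,2,8, 9.18]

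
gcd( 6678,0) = 6678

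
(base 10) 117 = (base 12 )99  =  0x75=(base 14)85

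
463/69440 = 463/69440 = 0.01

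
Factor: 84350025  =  3^3 * 5^2*19^1*6577^1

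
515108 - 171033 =344075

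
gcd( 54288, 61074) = 6786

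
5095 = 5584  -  489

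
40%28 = 12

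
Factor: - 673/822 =-2^( - 1 )*3^(-1)*137^(-1)*673^1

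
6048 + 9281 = 15329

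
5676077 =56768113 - 51092036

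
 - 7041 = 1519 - 8560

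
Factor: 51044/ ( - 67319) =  - 2^2 * 59^(-1 )*163^ (  -  1 ) * 1823^1 = - 7292/9617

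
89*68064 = 6057696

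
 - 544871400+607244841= 62373441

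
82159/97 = 847 = 847.00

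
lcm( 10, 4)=20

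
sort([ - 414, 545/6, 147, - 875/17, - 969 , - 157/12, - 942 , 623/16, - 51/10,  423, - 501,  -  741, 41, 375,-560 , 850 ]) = [ - 969, - 942, - 741,  -  560 , - 501,-414 , - 875/17, - 157/12, - 51/10, 623/16,  41, 545/6, 147 , 375,423,  850]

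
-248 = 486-734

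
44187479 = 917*48187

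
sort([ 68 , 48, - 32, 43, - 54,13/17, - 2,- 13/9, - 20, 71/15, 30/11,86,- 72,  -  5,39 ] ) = [ - 72,-54,  -  32, -20, -5,-2  ,  -  13/9,13/17, 30/11,71/15 , 39,43,48,  68, 86 ] 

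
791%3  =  2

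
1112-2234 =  - 1122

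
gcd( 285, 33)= 3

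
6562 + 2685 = 9247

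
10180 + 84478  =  94658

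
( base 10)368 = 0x170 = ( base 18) 128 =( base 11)305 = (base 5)2433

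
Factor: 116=2^2*29^1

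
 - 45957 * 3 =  - 137871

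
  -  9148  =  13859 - 23007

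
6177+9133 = 15310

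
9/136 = 9/136 = 0.07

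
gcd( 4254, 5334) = 6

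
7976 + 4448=12424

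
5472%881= 186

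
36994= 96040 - 59046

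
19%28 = 19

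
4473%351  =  261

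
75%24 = 3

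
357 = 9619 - 9262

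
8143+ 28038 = 36181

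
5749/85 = 67 + 54/85 = 67.64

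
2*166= 332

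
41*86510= 3546910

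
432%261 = 171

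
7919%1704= 1103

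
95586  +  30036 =125622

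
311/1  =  311 =311.00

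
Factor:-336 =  - 2^4*3^1*7^1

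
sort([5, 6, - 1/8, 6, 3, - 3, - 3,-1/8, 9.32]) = [ - 3, - 3, - 1/8, - 1/8, 3, 5, 6, 6, 9.32 ] 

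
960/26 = 480/13 = 36.92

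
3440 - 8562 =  - 5122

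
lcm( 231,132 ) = 924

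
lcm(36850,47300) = 3169100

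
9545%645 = 515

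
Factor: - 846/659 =  -  2^1 * 3^2*47^1*659^( - 1 ) 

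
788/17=788/17= 46.35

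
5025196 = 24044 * 209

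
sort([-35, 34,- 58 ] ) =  [ - 58, - 35,34 ]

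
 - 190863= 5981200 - 6172063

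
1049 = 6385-5336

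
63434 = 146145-82711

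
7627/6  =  7627/6 = 1271.17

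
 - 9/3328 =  - 1  +  3319/3328= - 0.00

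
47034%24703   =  22331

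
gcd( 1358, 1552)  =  194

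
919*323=296837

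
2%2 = 0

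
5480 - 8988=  - 3508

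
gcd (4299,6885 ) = 3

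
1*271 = 271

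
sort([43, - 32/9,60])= [ - 32/9,43,60] 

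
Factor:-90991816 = -2^3*163^1*69779^1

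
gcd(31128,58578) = 6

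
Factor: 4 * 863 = 2^2*863^1 = 3452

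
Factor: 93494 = 2^1*46747^1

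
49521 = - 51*( - 971) 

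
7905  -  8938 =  - 1033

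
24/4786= 12/2393 = 0.01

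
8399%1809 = 1163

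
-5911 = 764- 6675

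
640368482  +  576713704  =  1217082186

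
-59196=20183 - 79379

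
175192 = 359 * 488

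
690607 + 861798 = 1552405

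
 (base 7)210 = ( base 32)39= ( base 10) 105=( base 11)96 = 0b1101001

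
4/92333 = 4/92333 = 0.00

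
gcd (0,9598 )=9598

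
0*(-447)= 0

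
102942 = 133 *774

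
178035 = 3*59345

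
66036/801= 82  +  118/267 =82.44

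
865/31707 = 865/31707= 0.03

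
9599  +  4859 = 14458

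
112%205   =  112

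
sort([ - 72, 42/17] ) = [ - 72,42/17] 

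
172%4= 0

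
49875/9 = 5541 + 2/3 = 5541.67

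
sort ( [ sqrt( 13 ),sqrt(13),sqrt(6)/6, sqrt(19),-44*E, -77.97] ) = [-44 * E, - 77.97,sqrt(6 ) /6, sqrt(13 )  ,  sqrt( 13),sqrt(19)]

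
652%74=60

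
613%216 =181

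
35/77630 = 1/2218=0.00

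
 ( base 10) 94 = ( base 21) 4a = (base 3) 10111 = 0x5E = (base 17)59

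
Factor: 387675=3^2*5^2*1723^1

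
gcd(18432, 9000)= 72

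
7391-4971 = 2420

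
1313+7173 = 8486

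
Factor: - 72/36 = -2^1  =  - 2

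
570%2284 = 570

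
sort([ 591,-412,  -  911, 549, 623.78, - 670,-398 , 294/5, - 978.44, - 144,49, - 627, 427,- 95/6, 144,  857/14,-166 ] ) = [-978.44,-911,- 670 ,-627,- 412,-398, - 166 , - 144, - 95/6, 49, 294/5,857/14,144  ,  427, 549, 591, 623.78] 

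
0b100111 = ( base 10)39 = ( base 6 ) 103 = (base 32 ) 17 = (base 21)1I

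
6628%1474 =732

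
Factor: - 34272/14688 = -7/3= -3^ ( - 1 )*7^1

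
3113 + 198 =3311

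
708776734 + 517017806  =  1225794540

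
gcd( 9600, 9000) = 600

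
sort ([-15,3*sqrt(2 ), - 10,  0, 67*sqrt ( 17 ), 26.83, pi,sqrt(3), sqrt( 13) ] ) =[ - 15, - 10,  0, sqrt( 3),pi,sqrt(13),3*sqrt( 2 ),26.83,67*sqrt( 17)]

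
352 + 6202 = 6554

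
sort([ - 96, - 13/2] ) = [ - 96, - 13/2 ] 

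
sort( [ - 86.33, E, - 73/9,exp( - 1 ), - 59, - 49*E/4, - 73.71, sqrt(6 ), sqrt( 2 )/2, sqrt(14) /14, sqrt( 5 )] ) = [-86.33,  -  73.71, - 59, - 49 *E/4, - 73/9,sqrt( 14) /14,exp( - 1),  sqrt(2 )/2,sqrt ( 5), sqrt( 6 ),E]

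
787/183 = 4+55/183 = 4.30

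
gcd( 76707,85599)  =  9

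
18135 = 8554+9581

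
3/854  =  3/854 = 0.00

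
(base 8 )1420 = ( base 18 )27A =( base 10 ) 784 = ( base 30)q4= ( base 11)653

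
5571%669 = 219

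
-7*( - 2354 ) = 16478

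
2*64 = 128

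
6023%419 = 157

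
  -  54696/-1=54696 +0/1 = 54696.00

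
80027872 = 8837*9056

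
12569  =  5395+7174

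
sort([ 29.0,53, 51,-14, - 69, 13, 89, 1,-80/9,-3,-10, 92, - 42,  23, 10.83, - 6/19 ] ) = [ - 69,- 42,- 14, - 10,-80/9, - 3,-6/19,1, 10.83,13, 23, 29.0, 51, 53,  89, 92]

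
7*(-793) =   -  5551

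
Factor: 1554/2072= 2^(- 2 ) * 3^1 = 3/4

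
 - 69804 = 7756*( - 9 ) 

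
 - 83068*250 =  -20767000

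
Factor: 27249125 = 5^3*29^1*7517^1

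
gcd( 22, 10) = 2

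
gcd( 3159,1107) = 27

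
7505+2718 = 10223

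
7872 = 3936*2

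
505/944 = 505/944  =  0.53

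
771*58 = 44718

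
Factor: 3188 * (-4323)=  - 2^2*3^1*11^1 * 131^1 * 797^1  =  - 13781724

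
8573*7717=66157841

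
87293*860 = 75071980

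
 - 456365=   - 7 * 65195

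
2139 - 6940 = - 4801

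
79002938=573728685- 494725747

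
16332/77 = 212 + 8/77 =212.10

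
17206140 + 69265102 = 86471242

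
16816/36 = 4204/9 = 467.11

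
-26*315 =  - 8190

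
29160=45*648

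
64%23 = 18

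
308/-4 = -77/1 = - 77.00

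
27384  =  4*6846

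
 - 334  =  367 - 701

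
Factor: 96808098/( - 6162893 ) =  - 2^1*3^1 *11^( - 2 )*17^1*31^( - 2 )*53^ ( - 1)*61^1*15559^1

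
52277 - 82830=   -  30553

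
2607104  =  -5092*( - 512 )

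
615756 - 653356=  - 37600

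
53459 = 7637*7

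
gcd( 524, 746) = 2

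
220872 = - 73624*( - 3)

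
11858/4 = 2964 + 1/2 = 2964.50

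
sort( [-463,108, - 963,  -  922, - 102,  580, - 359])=[ - 963,-922, - 463, - 359, - 102 , 108,580 ]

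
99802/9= 99802/9 = 11089.11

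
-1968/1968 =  - 1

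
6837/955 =6837/955 = 7.16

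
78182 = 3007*26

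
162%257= 162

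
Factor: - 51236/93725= -2^2*5^(- 2 )*23^( - 1)*163^( - 1 ) * 12809^1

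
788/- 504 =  - 2 + 55/126 = -1.56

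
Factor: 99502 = 2^1*13^1*43^1*89^1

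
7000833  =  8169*857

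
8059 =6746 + 1313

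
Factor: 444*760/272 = 21090/17 = 2^1*3^1*5^1*17^(-1) * 19^1 * 37^1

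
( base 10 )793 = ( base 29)RA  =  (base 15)37D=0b1100011001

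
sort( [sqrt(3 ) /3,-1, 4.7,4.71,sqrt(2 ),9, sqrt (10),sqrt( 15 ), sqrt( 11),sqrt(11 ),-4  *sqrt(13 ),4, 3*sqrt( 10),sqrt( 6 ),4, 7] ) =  [ - 4*sqrt ( 13 ), - 1,sqrt(3)/3, sqrt (2 ),sqrt( 6 ) , sqrt(10), sqrt( 11 ), sqrt( 11) , sqrt( 15),4,4,4.7, 4.71,7,9, 3*sqrt(10 )] 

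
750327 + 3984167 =4734494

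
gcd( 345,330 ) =15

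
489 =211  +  278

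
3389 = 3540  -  151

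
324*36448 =11809152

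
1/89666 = 1/89666 =0.00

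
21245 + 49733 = 70978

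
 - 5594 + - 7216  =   -12810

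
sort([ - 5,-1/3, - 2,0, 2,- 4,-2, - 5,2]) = [ - 5,- 5, - 4 ,-2,-2, - 1/3,0,2, 2]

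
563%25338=563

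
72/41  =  1 +31/41 = 1.76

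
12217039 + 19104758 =31321797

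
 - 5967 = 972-6939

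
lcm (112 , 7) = 112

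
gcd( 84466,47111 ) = 1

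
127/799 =127/799 = 0.16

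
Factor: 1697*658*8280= 2^4 *3^2*5^1*7^1*23^1*47^1*1697^1 = 9245663280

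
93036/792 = 117 + 31/66=117.47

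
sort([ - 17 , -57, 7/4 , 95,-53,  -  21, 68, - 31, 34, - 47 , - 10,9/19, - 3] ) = [ - 57, - 53,-47, - 31, - 21,  -  17, - 10, - 3,9/19, 7/4, 34, 68,95] 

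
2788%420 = 268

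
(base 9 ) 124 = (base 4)1213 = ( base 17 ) 61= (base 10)103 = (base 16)67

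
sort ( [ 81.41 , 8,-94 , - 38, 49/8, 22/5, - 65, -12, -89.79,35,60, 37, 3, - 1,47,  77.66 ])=[  -  94 , - 89.79, - 65, - 38, -12,-1,  3,22/5,49/8, 8 , 35,37, 47, 60,77.66, 81.41]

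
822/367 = 2 + 88/367 = 2.24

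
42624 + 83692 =126316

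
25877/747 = 25877/747  =  34.64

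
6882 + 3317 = 10199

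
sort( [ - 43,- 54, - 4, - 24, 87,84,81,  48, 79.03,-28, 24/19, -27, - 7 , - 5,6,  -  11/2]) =[-54, - 43,-28, - 27,  -  24, - 7, - 11/2, - 5, - 4,24/19,6,48, 79.03,81,84 , 87 ]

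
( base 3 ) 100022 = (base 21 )BK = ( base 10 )251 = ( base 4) 3323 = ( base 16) FB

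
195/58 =195/58  =  3.36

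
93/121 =93/121=0.77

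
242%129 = 113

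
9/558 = 1/62 =0.02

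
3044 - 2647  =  397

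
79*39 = 3081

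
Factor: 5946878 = 2^1*7^1*424777^1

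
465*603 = 280395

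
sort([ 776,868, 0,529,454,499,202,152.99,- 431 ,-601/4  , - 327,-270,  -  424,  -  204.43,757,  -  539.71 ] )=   [-539.71, -431, - 424, - 327,-270,- 204.43,-601/4, 0 , 152.99,202,454, 499,529,757  ,  776,868 ] 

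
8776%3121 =2534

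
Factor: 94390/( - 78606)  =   - 47195/39303= - 3^( - 2 )*5^1*11^( - 1)*397^( -1)*9439^1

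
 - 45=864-909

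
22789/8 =22789/8=2848.62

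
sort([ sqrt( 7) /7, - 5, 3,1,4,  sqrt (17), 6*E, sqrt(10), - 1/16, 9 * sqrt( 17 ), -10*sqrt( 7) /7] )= [ - 5, - 10 * sqrt(7 )/7,-1/16, sqrt( 7 ) /7,1,3,sqrt (10), 4,  sqrt( 17), 6*E, 9 *sqrt( 17) ]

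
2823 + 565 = 3388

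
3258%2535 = 723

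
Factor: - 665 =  - 5^1*7^1 * 19^1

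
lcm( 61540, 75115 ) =5107820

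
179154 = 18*9953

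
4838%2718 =2120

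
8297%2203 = 1688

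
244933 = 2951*83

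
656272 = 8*82034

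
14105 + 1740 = 15845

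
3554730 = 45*78994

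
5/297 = 5/297=0.02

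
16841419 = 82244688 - 65403269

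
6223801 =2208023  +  4015778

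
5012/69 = 72 + 44/69= 72.64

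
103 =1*103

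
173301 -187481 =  - 14180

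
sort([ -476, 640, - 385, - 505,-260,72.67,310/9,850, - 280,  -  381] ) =[  -  505, - 476 ,-385,-381,- 280 ,-260, 310/9, 72.67,640, 850 ]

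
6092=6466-374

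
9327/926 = 9327/926 = 10.07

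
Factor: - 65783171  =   - 59^1  *1114969^1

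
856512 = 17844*48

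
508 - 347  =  161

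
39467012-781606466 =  -742139454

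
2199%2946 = 2199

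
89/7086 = 89/7086 = 0.01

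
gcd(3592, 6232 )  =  8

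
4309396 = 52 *82873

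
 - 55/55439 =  - 55/55439 = -0.00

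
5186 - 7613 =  - 2427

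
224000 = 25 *8960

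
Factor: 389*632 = 245848 = 2^3*79^1 * 389^1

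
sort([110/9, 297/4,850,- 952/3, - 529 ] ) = [-529, - 952/3,110/9,  297/4,850]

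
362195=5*72439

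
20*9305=186100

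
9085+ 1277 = 10362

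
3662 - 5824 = - 2162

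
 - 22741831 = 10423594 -33165425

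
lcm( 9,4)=36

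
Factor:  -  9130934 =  - 2^1*37^1*  163^1*757^1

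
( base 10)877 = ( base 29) 117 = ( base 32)RD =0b1101101101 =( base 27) 15d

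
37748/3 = 37748/3 = 12582.67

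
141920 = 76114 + 65806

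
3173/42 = 75 + 23/42 = 75.55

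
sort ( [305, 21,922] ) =[ 21,  305  ,  922]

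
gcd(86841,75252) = 3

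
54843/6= 9140+1/2 = 9140.50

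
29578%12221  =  5136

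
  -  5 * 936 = - 4680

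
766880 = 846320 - 79440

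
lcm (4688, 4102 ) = 32816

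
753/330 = 2+31/110 = 2.28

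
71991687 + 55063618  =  127055305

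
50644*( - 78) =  - 3950232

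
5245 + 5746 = 10991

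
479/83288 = 479/83288 = 0.01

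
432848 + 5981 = 438829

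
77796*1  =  77796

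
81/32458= 81/32458  =  0.00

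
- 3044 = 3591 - 6635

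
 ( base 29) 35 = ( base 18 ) 52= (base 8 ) 134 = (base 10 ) 92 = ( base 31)2U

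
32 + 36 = 68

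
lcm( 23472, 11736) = 23472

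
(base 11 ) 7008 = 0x246d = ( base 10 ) 9325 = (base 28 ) bp1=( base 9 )13711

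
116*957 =111012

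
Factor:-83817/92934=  - 2^(-1)*3^ (-1 )*67^1*139^1*1721^(-1) = -9313/10326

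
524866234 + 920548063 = 1445414297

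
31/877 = 31/877 = 0.04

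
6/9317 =6/9317=0.00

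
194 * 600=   116400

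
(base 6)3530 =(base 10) 846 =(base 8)1516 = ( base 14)446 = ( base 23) 1DI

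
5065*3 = 15195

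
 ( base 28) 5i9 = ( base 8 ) 10521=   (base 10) 4433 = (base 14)1889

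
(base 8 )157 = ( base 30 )3l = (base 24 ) 4f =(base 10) 111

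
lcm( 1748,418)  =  19228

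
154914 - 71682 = 83232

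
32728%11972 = 8784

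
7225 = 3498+3727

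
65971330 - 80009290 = - 14037960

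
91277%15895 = 11802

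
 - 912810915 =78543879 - 991354794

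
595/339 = 1 + 256/339 = 1.76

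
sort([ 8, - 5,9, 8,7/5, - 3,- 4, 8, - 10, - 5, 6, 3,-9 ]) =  [ - 10, - 9, - 5, - 5 , -4, -3, 7/5,3, 6,  8, 8, 8, 9]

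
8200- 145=8055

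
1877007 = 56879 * 33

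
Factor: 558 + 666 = 1224 = 2^3*3^2 *17^1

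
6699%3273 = 153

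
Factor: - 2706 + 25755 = 23049= 3^2*13^1 * 197^1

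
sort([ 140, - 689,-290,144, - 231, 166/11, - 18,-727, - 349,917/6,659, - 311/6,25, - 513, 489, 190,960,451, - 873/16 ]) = [ - 727, - 689, - 513, - 349,- 290, - 231, - 873/16,-311/6,-18,166/11,25 , 140, 144, 917/6,190, 451, 489, 659,960]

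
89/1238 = 89/1238 = 0.07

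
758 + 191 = 949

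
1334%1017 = 317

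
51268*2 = 102536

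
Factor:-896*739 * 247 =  - 163549568 = - 2^7*7^1*13^1*19^1*739^1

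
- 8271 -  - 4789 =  - 3482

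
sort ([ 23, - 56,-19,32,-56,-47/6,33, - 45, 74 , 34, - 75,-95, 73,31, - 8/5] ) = [ - 95,  -  75, - 56,- 56,-45,-19, - 47/6,  -  8/5,23, 31,32,  33,34, 73,74 ] 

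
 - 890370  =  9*(-98930)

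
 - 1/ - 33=1/33  =  0.03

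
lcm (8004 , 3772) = 328164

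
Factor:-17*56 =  -2^3*7^1*17^1 = - 952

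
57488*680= 39091840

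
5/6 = 5/6 = 0.83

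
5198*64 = 332672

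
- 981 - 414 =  - 1395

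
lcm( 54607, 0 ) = 0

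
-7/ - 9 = 7/9 = 0.78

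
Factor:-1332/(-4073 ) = 2^2*3^2*37^1*4073^( - 1) 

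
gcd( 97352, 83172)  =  4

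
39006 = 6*6501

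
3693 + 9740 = 13433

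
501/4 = 125 + 1/4 = 125.25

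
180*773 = 139140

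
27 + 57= 84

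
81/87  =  27/29 = 0.93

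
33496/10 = 3349 + 3/5  =  3349.60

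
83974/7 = 83974/7 = 11996.29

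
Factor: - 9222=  - 2^1*3^1*29^1*53^1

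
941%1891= 941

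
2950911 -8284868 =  - 5333957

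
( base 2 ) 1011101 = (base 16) 5d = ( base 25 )3i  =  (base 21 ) 49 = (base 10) 93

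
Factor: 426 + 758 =2^5*37^1 = 1184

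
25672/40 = 641 + 4/5 = 641.80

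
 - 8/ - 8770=4/4385 = 0.00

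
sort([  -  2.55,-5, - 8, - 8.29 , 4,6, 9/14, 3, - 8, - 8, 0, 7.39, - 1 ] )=[  -  8.29,  -  8,-8, - 8, - 5, - 2.55, - 1,0,9/14,3,4, 6,  7.39]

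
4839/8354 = 4839/8354  =  0.58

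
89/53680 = 89/53680 = 0.00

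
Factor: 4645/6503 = 5^1*7^( - 1) = 5/7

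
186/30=31/5=6.20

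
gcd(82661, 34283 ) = 1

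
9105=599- - 8506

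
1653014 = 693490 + 959524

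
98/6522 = 49/3261=   0.02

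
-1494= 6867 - 8361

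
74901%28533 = 17835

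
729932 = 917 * 796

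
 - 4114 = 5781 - 9895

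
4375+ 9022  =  13397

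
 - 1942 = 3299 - 5241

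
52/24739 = 4/1903 = 0.00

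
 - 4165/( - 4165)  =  1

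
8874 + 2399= 11273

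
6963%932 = 439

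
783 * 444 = 347652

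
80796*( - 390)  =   - 31510440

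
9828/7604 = 2457/1901=1.29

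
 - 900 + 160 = -740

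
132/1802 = 66/901= 0.07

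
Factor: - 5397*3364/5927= -18155508/5927 = -2^2*3^1*7^1*29^2*257^1*5927^ (- 1)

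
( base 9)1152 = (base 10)857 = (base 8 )1531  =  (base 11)70A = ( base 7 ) 2333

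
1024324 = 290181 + 734143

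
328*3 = 984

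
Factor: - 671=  - 11^1 *61^1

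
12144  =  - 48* ( - 253 ) 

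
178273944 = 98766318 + 79507626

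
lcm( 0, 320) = 0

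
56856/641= 88 + 448/641 = 88.70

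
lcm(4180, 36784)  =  183920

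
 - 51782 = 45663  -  97445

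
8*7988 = 63904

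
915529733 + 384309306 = 1299839039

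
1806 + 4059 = 5865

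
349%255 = 94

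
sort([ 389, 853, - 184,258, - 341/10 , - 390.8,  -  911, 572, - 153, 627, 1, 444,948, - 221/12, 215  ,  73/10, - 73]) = [ - 911,-390.8,  -  184,  -  153, - 73,- 341/10,  -  221/12, 1, 73/10, 215,  258,389,444,  572,627,  853, 948 ]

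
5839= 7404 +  - 1565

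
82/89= 82/89 = 0.92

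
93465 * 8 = 747720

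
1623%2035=1623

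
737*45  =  33165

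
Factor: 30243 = 3^1*17^1*593^1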